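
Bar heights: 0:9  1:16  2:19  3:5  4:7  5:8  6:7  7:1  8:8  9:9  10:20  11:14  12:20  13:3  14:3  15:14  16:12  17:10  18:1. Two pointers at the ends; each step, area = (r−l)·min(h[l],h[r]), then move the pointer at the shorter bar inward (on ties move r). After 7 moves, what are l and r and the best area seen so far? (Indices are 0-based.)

l=1, r=12, best area=196

[0,18] min(9,1)*18=18 best=18 * → r--
[0,17] min(9,10)*17=153 best=153 * → l++
[1,17] min(16,10)*16=160 best=160 * → r--
[1,16] min(16,12)*15=180 best=180 * → r--
[1,15] min(16,14)*14=196 best=196 * → r--
[1,14] min(16,3)*13=39 best=196 → r--
[1,13] min(16,3)*12=36 best=196 → r--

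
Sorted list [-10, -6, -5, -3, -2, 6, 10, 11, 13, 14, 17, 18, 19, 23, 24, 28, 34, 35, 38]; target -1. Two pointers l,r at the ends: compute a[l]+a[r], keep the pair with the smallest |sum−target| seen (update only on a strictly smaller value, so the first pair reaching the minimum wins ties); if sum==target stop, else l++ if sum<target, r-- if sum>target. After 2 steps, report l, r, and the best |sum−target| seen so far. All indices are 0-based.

l=0, r=16, best |Δ|=26

[0,18] -10+38=28 d=29 * → r--
[0,17] -10+35=25 d=26 * → r--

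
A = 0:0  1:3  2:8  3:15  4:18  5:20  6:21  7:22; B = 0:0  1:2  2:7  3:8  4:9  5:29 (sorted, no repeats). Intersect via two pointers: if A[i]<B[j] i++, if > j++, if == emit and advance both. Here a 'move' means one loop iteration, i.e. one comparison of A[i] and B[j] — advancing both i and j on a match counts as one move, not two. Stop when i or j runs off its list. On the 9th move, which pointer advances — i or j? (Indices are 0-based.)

i

[i=0,j=0] 0==0 emit → i++,j++
[i=1,j=1] 3>2 → j++
[i=1,j=2] 3<7 → i++
[i=2,j=2] 8>7 → j++
[i=2,j=3] 8==8 emit → i++,j++
[i=3,j=4] 15>9 → j++
[i=3,j=5] 15<29 → i++
[i=4,j=5] 18<29 → i++
[i=5,j=5] 20<29 → i++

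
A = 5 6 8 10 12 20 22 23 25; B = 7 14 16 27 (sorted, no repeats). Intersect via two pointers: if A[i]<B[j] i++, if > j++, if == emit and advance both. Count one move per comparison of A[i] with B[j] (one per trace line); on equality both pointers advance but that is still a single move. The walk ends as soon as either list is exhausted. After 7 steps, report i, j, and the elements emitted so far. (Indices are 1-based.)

i=6, j=3, emitted=[]

[i=1,j=1] 5<7 → i++
[i=2,j=1] 6<7 → i++
[i=3,j=1] 8>7 → j++
[i=3,j=2] 8<14 → i++
[i=4,j=2] 10<14 → i++
[i=5,j=2] 12<14 → i++
[i=6,j=2] 20>14 → j++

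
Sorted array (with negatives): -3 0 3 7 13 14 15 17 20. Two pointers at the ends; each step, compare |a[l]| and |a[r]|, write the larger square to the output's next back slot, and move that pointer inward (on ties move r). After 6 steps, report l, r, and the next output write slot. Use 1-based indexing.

l=1, r=3, next write slot=3

l=1 r=9: |-3|<=|20| out[9]=400, r--
l=1 r=8: |-3|<=|17| out[8]=289, r--
l=1 r=7: |-3|<=|15| out[7]=225, r--
l=1 r=6: |-3|<=|14| out[6]=196, r--
l=1 r=5: |-3|<=|13| out[5]=169, r--
l=1 r=4: |-3|<=|7| out[4]=49, r--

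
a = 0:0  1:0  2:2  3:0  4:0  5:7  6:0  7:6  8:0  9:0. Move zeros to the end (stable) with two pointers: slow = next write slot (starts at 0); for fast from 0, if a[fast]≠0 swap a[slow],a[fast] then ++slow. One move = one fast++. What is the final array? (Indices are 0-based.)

slow=0 fast=0: a[fast]=0, fast++
slow=0 fast=1: a[fast]=0, fast++
slow=0 fast=2: a[fast]=2≠0 swap→a[0]=2, slow++,fast++
slow=1 fast=3: a[fast]=0, fast++
slow=1 fast=4: a[fast]=0, fast++
slow=1 fast=5: a[fast]=7≠0 swap→a[1]=7, slow++,fast++
slow=2 fast=6: a[fast]=0, fast++
slow=2 fast=7: a[fast]=6≠0 swap→a[2]=6, slow++,fast++
slow=3 fast=8: a[fast]=0, fast++
slow=3 fast=9: a[fast]=0, fast++

[2, 7, 6, 0, 0, 0, 0, 0, 0, 0]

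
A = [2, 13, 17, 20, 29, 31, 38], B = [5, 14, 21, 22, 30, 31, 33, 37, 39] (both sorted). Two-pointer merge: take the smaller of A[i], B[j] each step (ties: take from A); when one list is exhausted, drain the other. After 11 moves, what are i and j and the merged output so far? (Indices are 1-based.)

i=7, j=6, merged so far=[2, 5, 13, 14, 17, 20, 21, 22, 29, 30, 31]

i=1 j=1: A[i]=2<=B[j]=5 take 2, i++
i=2 j=1: A[i]=13>B[j]=5 take 5, j++
i=2 j=2: A[i]=13<=B[j]=14 take 13, i++
i=3 j=2: A[i]=17>B[j]=14 take 14, j++
i=3 j=3: A[i]=17<=B[j]=21 take 17, i++
i=4 j=3: A[i]=20<=B[j]=21 take 20, i++
i=5 j=3: A[i]=29>B[j]=21 take 21, j++
i=5 j=4: A[i]=29>B[j]=22 take 22, j++
i=5 j=5: A[i]=29<=B[j]=30 take 29, i++
i=6 j=5: A[i]=31>B[j]=30 take 30, j++
i=6 j=6: A[i]=31<=B[j]=31 take 31, i++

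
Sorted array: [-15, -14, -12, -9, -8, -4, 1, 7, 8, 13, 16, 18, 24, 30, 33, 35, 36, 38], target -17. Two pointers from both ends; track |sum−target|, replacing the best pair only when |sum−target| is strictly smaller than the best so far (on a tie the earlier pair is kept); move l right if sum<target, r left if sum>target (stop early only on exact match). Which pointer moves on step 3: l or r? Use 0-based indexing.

r

l=0 r=17: -15+38=23 d=40 *, r--
l=0 r=16: -15+36=21 d=38 *, r--
l=0 r=15: -15+35=20 d=37 *, r--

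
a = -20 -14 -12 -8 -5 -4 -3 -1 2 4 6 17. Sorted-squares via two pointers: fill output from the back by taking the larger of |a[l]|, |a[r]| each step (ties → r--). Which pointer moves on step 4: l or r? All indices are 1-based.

l

[1,12] |-20|>|17| out[12]=400 → l++
[2,12] |-14|<=|17| out[11]=289 → r--
[2,11] |-14|>|6| out[10]=196 → l++
[3,11] |-12|>|6| out[9]=144 → l++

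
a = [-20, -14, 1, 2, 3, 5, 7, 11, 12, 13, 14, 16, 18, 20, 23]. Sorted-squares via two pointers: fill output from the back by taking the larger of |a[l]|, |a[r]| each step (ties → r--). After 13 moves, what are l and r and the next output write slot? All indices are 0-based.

l=2, r=3, next write slot=1

[0,14] |-20|<=|23| out[14]=529 → r--
[0,13] |-20|<=|20| out[13]=400 → r--
[0,12] |-20|>|18| out[12]=400 → l++
[1,12] |-14|<=|18| out[11]=324 → r--
[1,11] |-14|<=|16| out[10]=256 → r--
[1,10] |-14|<=|14| out[9]=196 → r--
[1,9] |-14|>|13| out[8]=196 → l++
[2,9] |1|<=|13| out[7]=169 → r--
[2,8] |1|<=|12| out[6]=144 → r--
[2,7] |1|<=|11| out[5]=121 → r--
[2,6] |1|<=|7| out[4]=49 → r--
[2,5] |1|<=|5| out[3]=25 → r--
[2,4] |1|<=|3| out[2]=9 → r--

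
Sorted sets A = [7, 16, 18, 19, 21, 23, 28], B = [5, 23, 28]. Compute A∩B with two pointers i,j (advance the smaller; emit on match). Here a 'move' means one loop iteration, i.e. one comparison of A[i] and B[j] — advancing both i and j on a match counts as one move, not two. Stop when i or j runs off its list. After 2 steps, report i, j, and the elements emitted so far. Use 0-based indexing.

i=1, j=1, emitted=[]

[i=0,j=0] 7>5 → j++
[i=0,j=1] 7<23 → i++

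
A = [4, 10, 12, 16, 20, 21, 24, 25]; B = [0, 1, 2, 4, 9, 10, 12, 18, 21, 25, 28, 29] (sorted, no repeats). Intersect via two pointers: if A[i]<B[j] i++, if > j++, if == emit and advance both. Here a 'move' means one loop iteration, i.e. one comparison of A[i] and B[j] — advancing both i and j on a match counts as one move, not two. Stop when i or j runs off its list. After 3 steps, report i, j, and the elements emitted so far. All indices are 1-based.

i=1 j=1: 4>0, j++
i=1 j=2: 4>1, j++
i=1 j=3: 4>2, j++

i=1, j=4, emitted=[]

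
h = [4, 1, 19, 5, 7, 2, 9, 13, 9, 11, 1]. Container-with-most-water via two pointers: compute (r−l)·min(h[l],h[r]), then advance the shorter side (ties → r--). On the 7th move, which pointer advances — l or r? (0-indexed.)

r

l=0 r=10: min(4,1)*10=10 best=10 *, r--
l=0 r=9: min(4,11)*9=36 best=36 *, l++
l=1 r=9: min(1,11)*8=8 best=36, l++
l=2 r=9: min(19,11)*7=77 best=77 *, r--
l=2 r=8: min(19,9)*6=54 best=77, r--
l=2 r=7: min(19,13)*5=65 best=77, r--
l=2 r=6: min(19,9)*4=36 best=77, r--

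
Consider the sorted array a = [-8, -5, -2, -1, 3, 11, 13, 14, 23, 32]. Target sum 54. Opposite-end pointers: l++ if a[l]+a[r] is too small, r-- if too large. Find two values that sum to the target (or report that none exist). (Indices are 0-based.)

[0,9] -8+32=24 <54 → l++
[1,9] -5+32=27 <54 → l++
[2,9] -2+32=30 <54 → l++
[3,9] -1+32=31 <54 → l++
[4,9] 3+32=35 <54 → l++
[5,9] 11+32=43 <54 → l++
[6,9] 13+32=45 <54 → l++
[7,9] 14+32=46 <54 → l++
[8,9] 23+32=55 >54 → r--

no pair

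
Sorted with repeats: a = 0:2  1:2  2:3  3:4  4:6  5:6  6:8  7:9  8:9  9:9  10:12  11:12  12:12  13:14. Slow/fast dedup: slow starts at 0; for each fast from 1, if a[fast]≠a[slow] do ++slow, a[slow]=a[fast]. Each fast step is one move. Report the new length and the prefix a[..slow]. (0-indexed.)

slow=0 fast=1: a[fast]=2=a[slow] dup, fast++
slow=0 fast=2: a[fast]=3≠a[slow]=2 write a[1]=3, slow++,fast++
slow=1 fast=3: a[fast]=4≠a[slow]=3 write a[2]=4, slow++,fast++
slow=2 fast=4: a[fast]=6≠a[slow]=4 write a[3]=6, slow++,fast++
slow=3 fast=5: a[fast]=6=a[slow] dup, fast++
slow=3 fast=6: a[fast]=8≠a[slow]=6 write a[4]=8, slow++,fast++
slow=4 fast=7: a[fast]=9≠a[slow]=8 write a[5]=9, slow++,fast++
slow=5 fast=8: a[fast]=9=a[slow] dup, fast++
slow=5 fast=9: a[fast]=9=a[slow] dup, fast++
slow=5 fast=10: a[fast]=12≠a[slow]=9 write a[6]=12, slow++,fast++
slow=6 fast=11: a[fast]=12=a[slow] dup, fast++
slow=6 fast=12: a[fast]=12=a[slow] dup, fast++
slow=6 fast=13: a[fast]=14≠a[slow]=12 write a[7]=14, slow++,fast++

length 8; prefix = [2, 3, 4, 6, 8, 9, 12, 14]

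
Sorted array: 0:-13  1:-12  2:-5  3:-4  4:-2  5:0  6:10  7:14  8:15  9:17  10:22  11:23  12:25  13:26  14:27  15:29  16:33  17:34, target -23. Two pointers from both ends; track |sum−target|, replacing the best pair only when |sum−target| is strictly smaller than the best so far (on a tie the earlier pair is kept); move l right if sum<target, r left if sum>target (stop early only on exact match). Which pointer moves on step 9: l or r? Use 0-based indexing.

l=0 r=17: -13+34=21 d=44 *, r--
l=0 r=16: -13+33=20 d=43 *, r--
l=0 r=15: -13+29=16 d=39 *, r--
l=0 r=14: -13+27=14 d=37 *, r--
l=0 r=13: -13+26=13 d=36 *, r--
l=0 r=12: -13+25=12 d=35 *, r--
l=0 r=11: -13+23=10 d=33 *, r--
l=0 r=10: -13+22=9 d=32 *, r--
l=0 r=9: -13+17=4 d=27 *, r--

r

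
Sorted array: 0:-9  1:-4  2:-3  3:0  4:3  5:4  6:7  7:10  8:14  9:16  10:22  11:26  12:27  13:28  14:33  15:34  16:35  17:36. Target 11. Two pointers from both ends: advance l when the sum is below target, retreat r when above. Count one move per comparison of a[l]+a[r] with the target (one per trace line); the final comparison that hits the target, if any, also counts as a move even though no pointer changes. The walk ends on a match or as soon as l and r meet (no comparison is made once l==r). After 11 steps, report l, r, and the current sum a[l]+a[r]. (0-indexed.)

l=2, r=8, sum=11

l=0 r=17: -9+36=27 >11, r--
l=0 r=16: -9+35=26 >11, r--
l=0 r=15: -9+34=25 >11, r--
l=0 r=14: -9+33=24 >11, r--
l=0 r=13: -9+28=19 >11, r--
l=0 r=12: -9+27=18 >11, r--
l=0 r=11: -9+26=17 >11, r--
l=0 r=10: -9+22=13 >11, r--
l=0 r=9: -9+16=7 <11, l++
l=1 r=9: -4+16=12 >11, r--
l=1 r=8: -4+14=10 <11, l++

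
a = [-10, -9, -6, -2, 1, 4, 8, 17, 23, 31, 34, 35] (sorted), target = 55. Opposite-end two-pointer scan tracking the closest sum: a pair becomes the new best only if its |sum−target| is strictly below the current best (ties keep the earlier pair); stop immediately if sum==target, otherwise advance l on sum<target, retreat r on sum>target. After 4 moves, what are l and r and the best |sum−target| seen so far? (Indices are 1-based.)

l=5, r=12, best |Δ|=22

[1,12] -10+35=25 d=30 * → l++
[2,12] -9+35=26 d=29 * → l++
[3,12] -6+35=29 d=26 * → l++
[4,12] -2+35=33 d=22 * → l++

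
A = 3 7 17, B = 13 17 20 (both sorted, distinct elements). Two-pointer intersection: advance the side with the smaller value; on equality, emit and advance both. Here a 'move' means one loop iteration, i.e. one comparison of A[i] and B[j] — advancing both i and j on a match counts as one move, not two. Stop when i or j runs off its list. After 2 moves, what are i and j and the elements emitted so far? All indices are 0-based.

i=0 j=0: 3<13, i++
i=1 j=0: 7<13, i++

i=2, j=0, emitted=[]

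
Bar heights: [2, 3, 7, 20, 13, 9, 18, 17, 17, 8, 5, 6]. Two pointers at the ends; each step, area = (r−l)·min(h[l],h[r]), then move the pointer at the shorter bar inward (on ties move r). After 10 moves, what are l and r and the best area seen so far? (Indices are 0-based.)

l=3, r=4, best area=85

[0,11] min(2,6)*11=22 best=22 * → l++
[1,11] min(3,6)*10=30 best=30 * → l++
[2,11] min(7,6)*9=54 best=54 * → r--
[2,10] min(7,5)*8=40 best=54 → r--
[2,9] min(7,8)*7=49 best=54 → l++
[3,9] min(20,8)*6=48 best=54 → r--
[3,8] min(20,17)*5=85 best=85 * → r--
[3,7] min(20,17)*4=68 best=85 → r--
[3,6] min(20,18)*3=54 best=85 → r--
[3,5] min(20,9)*2=18 best=85 → r--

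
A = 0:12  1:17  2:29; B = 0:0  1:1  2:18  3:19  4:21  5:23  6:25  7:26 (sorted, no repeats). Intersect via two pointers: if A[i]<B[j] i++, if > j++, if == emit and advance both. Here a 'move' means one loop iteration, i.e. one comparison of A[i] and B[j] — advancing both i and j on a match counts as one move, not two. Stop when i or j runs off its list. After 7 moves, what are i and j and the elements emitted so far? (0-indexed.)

i=2, j=5, emitted=[]

[i=0,j=0] 12>0 → j++
[i=0,j=1] 12>1 → j++
[i=0,j=2] 12<18 → i++
[i=1,j=2] 17<18 → i++
[i=2,j=2] 29>18 → j++
[i=2,j=3] 29>19 → j++
[i=2,j=4] 29>21 → j++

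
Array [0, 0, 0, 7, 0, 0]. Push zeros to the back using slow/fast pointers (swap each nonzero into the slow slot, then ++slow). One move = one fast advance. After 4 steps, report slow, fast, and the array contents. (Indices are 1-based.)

slow=2, fast=5, a=[7, 0, 0, 0, 0, 0]

slow=1 fast=1: a[fast]=0, fast++
slow=1 fast=2: a[fast]=0, fast++
slow=1 fast=3: a[fast]=0, fast++
slow=1 fast=4: a[fast]=7≠0 swap→a[1]=7, slow++,fast++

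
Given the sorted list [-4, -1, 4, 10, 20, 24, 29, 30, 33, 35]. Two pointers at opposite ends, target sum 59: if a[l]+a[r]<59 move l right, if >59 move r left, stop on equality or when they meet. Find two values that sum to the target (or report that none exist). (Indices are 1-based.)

[1,10] -4+35=31 <59 → l++
[2,10] -1+35=34 <59 → l++
[3,10] 4+35=39 <59 → l++
[4,10] 10+35=45 <59 → l++
[5,10] 20+35=55 <59 → l++
[6,10] 24+35=59 → found

(24, 35)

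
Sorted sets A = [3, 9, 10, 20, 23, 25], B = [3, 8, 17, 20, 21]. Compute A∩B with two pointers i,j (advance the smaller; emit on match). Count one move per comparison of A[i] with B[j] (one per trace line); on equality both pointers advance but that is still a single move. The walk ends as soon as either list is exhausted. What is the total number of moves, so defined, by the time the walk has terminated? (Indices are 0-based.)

7 moves

i=0 j=0: 3==3 emit, i++,j++
i=1 j=1: 9>8, j++
i=1 j=2: 9<17, i++
i=2 j=2: 10<17, i++
i=3 j=2: 20>17, j++
i=3 j=3: 20==20 emit, i++,j++
i=4 j=4: 23>21, j++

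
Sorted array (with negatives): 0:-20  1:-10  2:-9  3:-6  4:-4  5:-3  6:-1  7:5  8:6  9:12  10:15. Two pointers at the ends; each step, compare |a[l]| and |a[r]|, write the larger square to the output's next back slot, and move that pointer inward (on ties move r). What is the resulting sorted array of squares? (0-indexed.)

[0,10] |-20|>|15| out[10]=400 → l++
[1,10] |-10|<=|15| out[9]=225 → r--
[1,9] |-10|<=|12| out[8]=144 → r--
[1,8] |-10|>|6| out[7]=100 → l++
[2,8] |-9|>|6| out[6]=81 → l++
[3,8] |-6|<=|6| out[5]=36 → r--
[3,7] |-6|>|5| out[4]=36 → l++
[4,7] |-4|<=|5| out[3]=25 → r--
[4,6] |-4|>|-1| out[2]=16 → l++
[5,6] |-3|>|-1| out[1]=9 → l++
[6,6] |-1|<=|-1| out[0]=1 → r--

[1, 9, 16, 25, 36, 36, 81, 100, 144, 225, 400]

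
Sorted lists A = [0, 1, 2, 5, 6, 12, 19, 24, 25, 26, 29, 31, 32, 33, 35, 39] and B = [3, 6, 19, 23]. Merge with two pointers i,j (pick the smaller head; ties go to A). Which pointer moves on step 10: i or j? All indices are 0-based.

j

[i=0,j=0] A[i]=0<=B[j]=3 take 0 → i++
[i=1,j=0] A[i]=1<=B[j]=3 take 1 → i++
[i=2,j=0] A[i]=2<=B[j]=3 take 2 → i++
[i=3,j=0] A[i]=5>B[j]=3 take 3 → j++
[i=3,j=1] A[i]=5<=B[j]=6 take 5 → i++
[i=4,j=1] A[i]=6<=B[j]=6 take 6 → i++
[i=5,j=1] A[i]=12>B[j]=6 take 6 → j++
[i=5,j=2] A[i]=12<=B[j]=19 take 12 → i++
[i=6,j=2] A[i]=19<=B[j]=19 take 19 → i++
[i=7,j=2] A[i]=24>B[j]=19 take 19 → j++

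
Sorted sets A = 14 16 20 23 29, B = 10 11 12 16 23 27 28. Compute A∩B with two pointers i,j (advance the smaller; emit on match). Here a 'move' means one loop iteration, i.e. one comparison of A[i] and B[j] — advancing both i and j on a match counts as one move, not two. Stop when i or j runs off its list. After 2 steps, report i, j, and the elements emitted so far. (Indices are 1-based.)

[i=1,j=1] 14>10 → j++
[i=1,j=2] 14>11 → j++

i=1, j=3, emitted=[]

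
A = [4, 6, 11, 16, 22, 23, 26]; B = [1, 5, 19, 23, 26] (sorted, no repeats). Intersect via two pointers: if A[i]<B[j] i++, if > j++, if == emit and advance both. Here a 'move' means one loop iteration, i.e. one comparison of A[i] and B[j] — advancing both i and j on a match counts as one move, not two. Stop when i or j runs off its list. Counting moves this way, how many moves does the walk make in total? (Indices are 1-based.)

[i=1,j=1] 4>1 → j++
[i=1,j=2] 4<5 → i++
[i=2,j=2] 6>5 → j++
[i=2,j=3] 6<19 → i++
[i=3,j=3] 11<19 → i++
[i=4,j=3] 16<19 → i++
[i=5,j=3] 22>19 → j++
[i=5,j=4] 22<23 → i++
[i=6,j=4] 23==23 emit → i++,j++
[i=7,j=5] 26==26 emit → i++,j++

10 moves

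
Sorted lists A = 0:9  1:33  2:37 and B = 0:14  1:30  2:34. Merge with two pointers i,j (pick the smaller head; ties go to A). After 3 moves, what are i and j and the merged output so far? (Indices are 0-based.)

i=1, j=2, merged so far=[9, 14, 30]

[i=0,j=0] A[i]=9<=B[j]=14 take 9 → i++
[i=1,j=0] A[i]=33>B[j]=14 take 14 → j++
[i=1,j=1] A[i]=33>B[j]=30 take 30 → j++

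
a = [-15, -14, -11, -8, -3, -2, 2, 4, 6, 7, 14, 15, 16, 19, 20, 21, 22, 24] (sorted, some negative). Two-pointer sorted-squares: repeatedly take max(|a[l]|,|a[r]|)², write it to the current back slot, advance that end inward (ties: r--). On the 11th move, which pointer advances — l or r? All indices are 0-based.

l=0 r=17: |-15|<=|24| out[17]=576, r--
l=0 r=16: |-15|<=|22| out[16]=484, r--
l=0 r=15: |-15|<=|21| out[15]=441, r--
l=0 r=14: |-15|<=|20| out[14]=400, r--
l=0 r=13: |-15|<=|19| out[13]=361, r--
l=0 r=12: |-15|<=|16| out[12]=256, r--
l=0 r=11: |-15|<=|15| out[11]=225, r--
l=0 r=10: |-15|>|14| out[10]=225, l++
l=1 r=10: |-14|<=|14| out[9]=196, r--
l=1 r=9: |-14|>|7| out[8]=196, l++
l=2 r=9: |-11|>|7| out[7]=121, l++

l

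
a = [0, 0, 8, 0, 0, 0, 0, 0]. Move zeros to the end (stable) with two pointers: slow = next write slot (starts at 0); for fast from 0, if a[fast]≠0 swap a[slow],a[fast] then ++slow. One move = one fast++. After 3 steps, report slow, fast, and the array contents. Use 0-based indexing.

slow=1, fast=3, a=[8, 0, 0, 0, 0, 0, 0, 0]

slow=0 fast=0: a[fast]=0, fast++
slow=0 fast=1: a[fast]=0, fast++
slow=0 fast=2: a[fast]=8≠0 swap→a[0]=8, slow++,fast++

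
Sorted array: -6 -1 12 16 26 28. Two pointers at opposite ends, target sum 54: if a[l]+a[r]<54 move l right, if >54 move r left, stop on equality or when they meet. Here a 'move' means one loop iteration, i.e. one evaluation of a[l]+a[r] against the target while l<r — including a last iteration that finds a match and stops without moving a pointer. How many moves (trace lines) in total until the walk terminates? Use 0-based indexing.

5 moves

[0,5] -6+28=22 <54 → l++
[1,5] -1+28=27 <54 → l++
[2,5] 12+28=40 <54 → l++
[3,5] 16+28=44 <54 → l++
[4,5] 26+28=54 → found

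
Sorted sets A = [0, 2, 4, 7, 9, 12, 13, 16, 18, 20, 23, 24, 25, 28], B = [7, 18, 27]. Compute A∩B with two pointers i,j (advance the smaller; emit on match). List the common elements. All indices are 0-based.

intersection = [7, 18]

i=0 j=0: 0<7, i++
i=1 j=0: 2<7, i++
i=2 j=0: 4<7, i++
i=3 j=0: 7==7 emit, i++,j++
i=4 j=1: 9<18, i++
i=5 j=1: 12<18, i++
i=6 j=1: 13<18, i++
i=7 j=1: 16<18, i++
i=8 j=1: 18==18 emit, i++,j++
i=9 j=2: 20<27, i++
i=10 j=2: 23<27, i++
i=11 j=2: 24<27, i++
i=12 j=2: 25<27, i++
i=13 j=2: 28>27, j++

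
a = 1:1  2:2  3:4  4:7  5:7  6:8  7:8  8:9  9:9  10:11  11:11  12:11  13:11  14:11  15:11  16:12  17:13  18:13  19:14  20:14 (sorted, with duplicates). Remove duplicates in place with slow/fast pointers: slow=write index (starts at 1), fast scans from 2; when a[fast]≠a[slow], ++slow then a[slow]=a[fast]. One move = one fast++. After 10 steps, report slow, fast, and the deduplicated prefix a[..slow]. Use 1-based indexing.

slow=7, fast=12, prefix=[1, 2, 4, 7, 8, 9, 11]

slow=1 fast=2: a[fast]=2≠a[slow]=1 write a[2]=2, slow++,fast++
slow=2 fast=3: a[fast]=4≠a[slow]=2 write a[3]=4, slow++,fast++
slow=3 fast=4: a[fast]=7≠a[slow]=4 write a[4]=7, slow++,fast++
slow=4 fast=5: a[fast]=7=a[slow] dup, fast++
slow=4 fast=6: a[fast]=8≠a[slow]=7 write a[5]=8, slow++,fast++
slow=5 fast=7: a[fast]=8=a[slow] dup, fast++
slow=5 fast=8: a[fast]=9≠a[slow]=8 write a[6]=9, slow++,fast++
slow=6 fast=9: a[fast]=9=a[slow] dup, fast++
slow=6 fast=10: a[fast]=11≠a[slow]=9 write a[7]=11, slow++,fast++
slow=7 fast=11: a[fast]=11=a[slow] dup, fast++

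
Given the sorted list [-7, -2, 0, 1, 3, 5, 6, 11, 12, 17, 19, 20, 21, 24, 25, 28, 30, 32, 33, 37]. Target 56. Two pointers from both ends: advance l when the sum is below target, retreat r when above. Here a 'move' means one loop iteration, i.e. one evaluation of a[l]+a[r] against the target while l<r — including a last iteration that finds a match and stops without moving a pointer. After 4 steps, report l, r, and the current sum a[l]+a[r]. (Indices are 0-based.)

[0,19] -7+37=30 <56 → l++
[1,19] -2+37=35 <56 → l++
[2,19] 0+37=37 <56 → l++
[3,19] 1+37=38 <56 → l++

l=4, r=19, sum=40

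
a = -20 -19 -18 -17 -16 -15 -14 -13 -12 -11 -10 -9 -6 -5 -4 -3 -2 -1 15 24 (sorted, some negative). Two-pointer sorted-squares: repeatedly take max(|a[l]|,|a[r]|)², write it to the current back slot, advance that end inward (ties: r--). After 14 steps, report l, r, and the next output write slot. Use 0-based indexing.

l=12, r=17, next write slot=5

l=0 r=19: |-20|<=|24| out[19]=576, r--
l=0 r=18: |-20|>|15| out[18]=400, l++
l=1 r=18: |-19|>|15| out[17]=361, l++
l=2 r=18: |-18|>|15| out[16]=324, l++
l=3 r=18: |-17|>|15| out[15]=289, l++
l=4 r=18: |-16|>|15| out[14]=256, l++
l=5 r=18: |-15|<=|15| out[13]=225, r--
l=5 r=17: |-15|>|-1| out[12]=225, l++
l=6 r=17: |-14|>|-1| out[11]=196, l++
l=7 r=17: |-13|>|-1| out[10]=169, l++
l=8 r=17: |-12|>|-1| out[9]=144, l++
l=9 r=17: |-11|>|-1| out[8]=121, l++
l=10 r=17: |-10|>|-1| out[7]=100, l++
l=11 r=17: |-9|>|-1| out[6]=81, l++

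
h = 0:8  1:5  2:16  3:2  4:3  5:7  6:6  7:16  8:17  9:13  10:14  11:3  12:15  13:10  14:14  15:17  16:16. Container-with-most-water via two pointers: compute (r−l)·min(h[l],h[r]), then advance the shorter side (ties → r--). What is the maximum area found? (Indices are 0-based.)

max area = 224

l=0 r=16: min(8,16)*16=128 best=128 *, l++
l=1 r=16: min(5,16)*15=75 best=128, l++
l=2 r=16: min(16,16)*14=224 best=224 *, r--
l=2 r=15: min(16,17)*13=208 best=224, l++
l=3 r=15: min(2,17)*12=24 best=224, l++
l=4 r=15: min(3,17)*11=33 best=224, l++
l=5 r=15: min(7,17)*10=70 best=224, l++
l=6 r=15: min(6,17)*9=54 best=224, l++
l=7 r=15: min(16,17)*8=128 best=224, l++
l=8 r=15: min(17,17)*7=119 best=224, r--
l=8 r=14: min(17,14)*6=84 best=224, r--
l=8 r=13: min(17,10)*5=50 best=224, r--
l=8 r=12: min(17,15)*4=60 best=224, r--
l=8 r=11: min(17,3)*3=9 best=224, r--
l=8 r=10: min(17,14)*2=28 best=224, r--
l=8 r=9: min(17,13)*1=13 best=224, r--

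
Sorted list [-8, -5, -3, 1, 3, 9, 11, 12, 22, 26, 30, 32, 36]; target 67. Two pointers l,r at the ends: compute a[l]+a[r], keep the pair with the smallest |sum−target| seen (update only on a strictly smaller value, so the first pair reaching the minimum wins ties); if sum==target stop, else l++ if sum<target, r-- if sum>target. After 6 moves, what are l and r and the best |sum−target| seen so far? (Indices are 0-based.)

l=0 r=12: -8+36=28 d=39 *, l++
l=1 r=12: -5+36=31 d=36 *, l++
l=2 r=12: -3+36=33 d=34 *, l++
l=3 r=12: 1+36=37 d=30 *, l++
l=4 r=12: 3+36=39 d=28 *, l++
l=5 r=12: 9+36=45 d=22 *, l++

l=6, r=12, best |Δ|=22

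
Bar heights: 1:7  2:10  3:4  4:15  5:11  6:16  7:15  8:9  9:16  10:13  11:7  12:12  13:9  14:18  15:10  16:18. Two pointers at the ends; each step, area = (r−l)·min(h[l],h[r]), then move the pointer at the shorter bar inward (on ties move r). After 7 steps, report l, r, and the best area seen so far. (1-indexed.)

[1,16] min(7,18)*15=105 best=105 * → l++
[2,16] min(10,18)*14=140 best=140 * → l++
[3,16] min(4,18)*13=52 best=140 → l++
[4,16] min(15,18)*12=180 best=180 * → l++
[5,16] min(11,18)*11=121 best=180 → l++
[6,16] min(16,18)*10=160 best=180 → l++
[7,16] min(15,18)*9=135 best=180 → l++

l=8, r=16, best area=180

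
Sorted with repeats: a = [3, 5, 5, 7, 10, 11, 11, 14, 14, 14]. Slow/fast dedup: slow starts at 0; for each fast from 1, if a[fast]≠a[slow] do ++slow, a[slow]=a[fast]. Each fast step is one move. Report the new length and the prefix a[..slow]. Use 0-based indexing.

(s=0,f=1) a[fast]=5≠a[slow]=3 write a[1]=5 → slow++,fast++
(s=1,f=2) a[fast]=5=a[slow] dup → fast++
(s=1,f=3) a[fast]=7≠a[slow]=5 write a[2]=7 → slow++,fast++
(s=2,f=4) a[fast]=10≠a[slow]=7 write a[3]=10 → slow++,fast++
(s=3,f=5) a[fast]=11≠a[slow]=10 write a[4]=11 → slow++,fast++
(s=4,f=6) a[fast]=11=a[slow] dup → fast++
(s=4,f=7) a[fast]=14≠a[slow]=11 write a[5]=14 → slow++,fast++
(s=5,f=8) a[fast]=14=a[slow] dup → fast++
(s=5,f=9) a[fast]=14=a[slow] dup → fast++

length 6; prefix = [3, 5, 7, 10, 11, 14]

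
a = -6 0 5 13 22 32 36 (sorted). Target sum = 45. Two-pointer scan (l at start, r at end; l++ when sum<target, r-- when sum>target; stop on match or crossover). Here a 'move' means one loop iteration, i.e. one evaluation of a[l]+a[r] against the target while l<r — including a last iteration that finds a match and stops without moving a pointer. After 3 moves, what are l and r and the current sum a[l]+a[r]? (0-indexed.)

l=3, r=6, sum=49

[0,6] -6+36=30 <45 → l++
[1,6] 0+36=36 <45 → l++
[2,6] 5+36=41 <45 → l++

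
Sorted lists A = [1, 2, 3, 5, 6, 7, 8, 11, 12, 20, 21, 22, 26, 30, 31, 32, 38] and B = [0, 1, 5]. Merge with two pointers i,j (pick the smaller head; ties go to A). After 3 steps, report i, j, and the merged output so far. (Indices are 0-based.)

i=1, j=2, merged so far=[0, 1, 1]

i=0 j=0: A[i]=1>B[j]=0 take 0, j++
i=0 j=1: A[i]=1<=B[j]=1 take 1, i++
i=1 j=1: A[i]=2>B[j]=1 take 1, j++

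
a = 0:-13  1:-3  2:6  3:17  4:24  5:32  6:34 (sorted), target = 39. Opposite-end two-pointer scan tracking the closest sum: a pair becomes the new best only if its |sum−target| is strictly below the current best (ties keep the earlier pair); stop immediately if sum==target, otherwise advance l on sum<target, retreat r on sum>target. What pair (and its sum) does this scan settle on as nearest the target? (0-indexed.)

pair (6, 34) with sum 40 (|Δ|=1)

[0,6] -13+34=21 d=18 * → l++
[1,6] -3+34=31 d=8 * → l++
[2,6] 6+34=40 d=1 * → r--
[2,5] 6+32=38 d=1 → l++
[3,5] 17+32=49 d=10 → r--
[3,4] 17+24=41 d=2 → r--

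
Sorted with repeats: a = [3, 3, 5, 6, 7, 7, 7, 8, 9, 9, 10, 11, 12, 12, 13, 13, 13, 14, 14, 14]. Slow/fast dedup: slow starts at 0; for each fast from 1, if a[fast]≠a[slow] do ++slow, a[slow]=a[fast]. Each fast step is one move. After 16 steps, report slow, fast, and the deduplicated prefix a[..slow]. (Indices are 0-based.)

slow=9, fast=17, prefix=[3, 5, 6, 7, 8, 9, 10, 11, 12, 13]

(s=0,f=1) a[fast]=3=a[slow] dup → fast++
(s=0,f=2) a[fast]=5≠a[slow]=3 write a[1]=5 → slow++,fast++
(s=1,f=3) a[fast]=6≠a[slow]=5 write a[2]=6 → slow++,fast++
(s=2,f=4) a[fast]=7≠a[slow]=6 write a[3]=7 → slow++,fast++
(s=3,f=5) a[fast]=7=a[slow] dup → fast++
(s=3,f=6) a[fast]=7=a[slow] dup → fast++
(s=3,f=7) a[fast]=8≠a[slow]=7 write a[4]=8 → slow++,fast++
(s=4,f=8) a[fast]=9≠a[slow]=8 write a[5]=9 → slow++,fast++
(s=5,f=9) a[fast]=9=a[slow] dup → fast++
(s=5,f=10) a[fast]=10≠a[slow]=9 write a[6]=10 → slow++,fast++
(s=6,f=11) a[fast]=11≠a[slow]=10 write a[7]=11 → slow++,fast++
(s=7,f=12) a[fast]=12≠a[slow]=11 write a[8]=12 → slow++,fast++
(s=8,f=13) a[fast]=12=a[slow] dup → fast++
(s=8,f=14) a[fast]=13≠a[slow]=12 write a[9]=13 → slow++,fast++
(s=9,f=15) a[fast]=13=a[slow] dup → fast++
(s=9,f=16) a[fast]=13=a[slow] dup → fast++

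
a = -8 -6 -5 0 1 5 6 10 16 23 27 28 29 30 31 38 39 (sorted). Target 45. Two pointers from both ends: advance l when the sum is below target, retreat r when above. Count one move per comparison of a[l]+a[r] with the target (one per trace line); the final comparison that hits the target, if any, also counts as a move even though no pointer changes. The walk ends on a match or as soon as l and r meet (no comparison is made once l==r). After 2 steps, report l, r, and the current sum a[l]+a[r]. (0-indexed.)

l=2, r=16, sum=34

[0,16] -8+39=31 <45 → l++
[1,16] -6+39=33 <45 → l++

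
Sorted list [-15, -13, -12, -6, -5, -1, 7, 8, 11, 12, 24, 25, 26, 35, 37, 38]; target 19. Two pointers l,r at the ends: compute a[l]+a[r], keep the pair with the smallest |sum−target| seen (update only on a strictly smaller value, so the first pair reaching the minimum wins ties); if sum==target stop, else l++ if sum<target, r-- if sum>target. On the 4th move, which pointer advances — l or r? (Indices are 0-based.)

l

l=0 r=15: -15+38=23 d=4 *, r--
l=0 r=14: -15+37=22 d=3 *, r--
l=0 r=13: -15+35=20 d=1 *, r--
l=0 r=12: -15+26=11 d=8, l++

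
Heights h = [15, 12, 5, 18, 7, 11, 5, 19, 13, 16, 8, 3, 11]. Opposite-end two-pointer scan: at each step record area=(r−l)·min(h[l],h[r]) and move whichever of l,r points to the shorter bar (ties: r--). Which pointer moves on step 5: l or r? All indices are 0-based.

l

l=0 r=12: min(15,11)*12=132 best=132 *, r--
l=0 r=11: min(15,3)*11=33 best=132, r--
l=0 r=10: min(15,8)*10=80 best=132, r--
l=0 r=9: min(15,16)*9=135 best=135 *, l++
l=1 r=9: min(12,16)*8=96 best=135, l++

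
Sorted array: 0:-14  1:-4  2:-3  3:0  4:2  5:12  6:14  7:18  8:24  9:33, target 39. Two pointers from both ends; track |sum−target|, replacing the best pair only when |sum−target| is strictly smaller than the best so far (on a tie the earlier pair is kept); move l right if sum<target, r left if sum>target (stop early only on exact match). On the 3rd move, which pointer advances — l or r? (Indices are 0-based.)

l

[0,9] -14+33=19 d=20 * → l++
[1,9] -4+33=29 d=10 * → l++
[2,9] -3+33=30 d=9 * → l++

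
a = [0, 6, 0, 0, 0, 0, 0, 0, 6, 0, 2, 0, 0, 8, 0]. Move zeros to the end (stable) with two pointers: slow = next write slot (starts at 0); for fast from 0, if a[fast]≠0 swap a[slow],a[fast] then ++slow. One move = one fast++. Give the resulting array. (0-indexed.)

[6, 6, 2, 8, 0, 0, 0, 0, 0, 0, 0, 0, 0, 0, 0]

(s=0,f=0) a[fast]=0 → fast++
(s=0,f=1) a[fast]=6≠0 swap→a[0]=6 → slow++,fast++
(s=1,f=2) a[fast]=0 → fast++
(s=1,f=3) a[fast]=0 → fast++
(s=1,f=4) a[fast]=0 → fast++
(s=1,f=5) a[fast]=0 → fast++
(s=1,f=6) a[fast]=0 → fast++
(s=1,f=7) a[fast]=0 → fast++
(s=1,f=8) a[fast]=6≠0 swap→a[1]=6 → slow++,fast++
(s=2,f=9) a[fast]=0 → fast++
(s=2,f=10) a[fast]=2≠0 swap→a[2]=2 → slow++,fast++
(s=3,f=11) a[fast]=0 → fast++
(s=3,f=12) a[fast]=0 → fast++
(s=3,f=13) a[fast]=8≠0 swap→a[3]=8 → slow++,fast++
(s=4,f=14) a[fast]=0 → fast++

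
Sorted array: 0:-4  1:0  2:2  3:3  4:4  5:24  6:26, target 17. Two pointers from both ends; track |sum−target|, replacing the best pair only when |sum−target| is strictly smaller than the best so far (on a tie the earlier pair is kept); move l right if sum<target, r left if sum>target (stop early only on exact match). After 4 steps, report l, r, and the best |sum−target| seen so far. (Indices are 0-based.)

[0,6] -4+26=22 d=5 * → r--
[0,5] -4+24=20 d=3 * → r--
[0,4] -4+4=0 d=17 → l++
[1,4] 0+4=4 d=13 → l++

l=2, r=4, best |Δ|=3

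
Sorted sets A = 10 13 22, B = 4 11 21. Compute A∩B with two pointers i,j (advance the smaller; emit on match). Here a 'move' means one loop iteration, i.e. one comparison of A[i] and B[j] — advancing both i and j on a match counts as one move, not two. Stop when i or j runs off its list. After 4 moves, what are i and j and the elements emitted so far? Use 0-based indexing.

i=2, j=2, emitted=[]

i=0 j=0: 10>4, j++
i=0 j=1: 10<11, i++
i=1 j=1: 13>11, j++
i=1 j=2: 13<21, i++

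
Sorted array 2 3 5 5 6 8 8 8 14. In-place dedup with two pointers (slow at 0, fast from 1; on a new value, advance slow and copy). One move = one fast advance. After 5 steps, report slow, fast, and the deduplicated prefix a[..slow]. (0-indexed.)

(s=0,f=1) a[fast]=3≠a[slow]=2 write a[1]=3 → slow++,fast++
(s=1,f=2) a[fast]=5≠a[slow]=3 write a[2]=5 → slow++,fast++
(s=2,f=3) a[fast]=5=a[slow] dup → fast++
(s=2,f=4) a[fast]=6≠a[slow]=5 write a[3]=6 → slow++,fast++
(s=3,f=5) a[fast]=8≠a[slow]=6 write a[4]=8 → slow++,fast++

slow=4, fast=6, prefix=[2, 3, 5, 6, 8]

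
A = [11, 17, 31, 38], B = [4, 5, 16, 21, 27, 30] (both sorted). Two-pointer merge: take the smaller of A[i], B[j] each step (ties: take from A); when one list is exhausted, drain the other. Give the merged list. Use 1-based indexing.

[i=1,j=1] A[i]=11>B[j]=4 take 4 → j++
[i=1,j=2] A[i]=11>B[j]=5 take 5 → j++
[i=1,j=3] A[i]=11<=B[j]=16 take 11 → i++
[i=2,j=3] A[i]=17>B[j]=16 take 16 → j++
[i=2,j=4] A[i]=17<=B[j]=21 take 17 → i++
[i=3,j=4] A[i]=31>B[j]=21 take 21 → j++
[i=3,j=5] A[i]=31>B[j]=27 take 27 → j++
[i=3,j=6] A[i]=31>B[j]=30 take 30 → j++
[i=3,j=7] B done, take A[i]=31 → i++
[i=4,j=7] B done, take A[i]=38 → i++

[4, 5, 11, 16, 17, 21, 27, 30, 31, 38]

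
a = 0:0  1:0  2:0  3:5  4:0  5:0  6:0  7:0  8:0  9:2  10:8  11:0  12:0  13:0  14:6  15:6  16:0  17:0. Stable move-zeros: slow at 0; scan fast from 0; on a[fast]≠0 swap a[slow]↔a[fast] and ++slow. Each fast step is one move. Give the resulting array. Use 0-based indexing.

[5, 2, 8, 6, 6, 0, 0, 0, 0, 0, 0, 0, 0, 0, 0, 0, 0, 0]

(s=0,f=0) a[fast]=0 → fast++
(s=0,f=1) a[fast]=0 → fast++
(s=0,f=2) a[fast]=0 → fast++
(s=0,f=3) a[fast]=5≠0 swap→a[0]=5 → slow++,fast++
(s=1,f=4) a[fast]=0 → fast++
(s=1,f=5) a[fast]=0 → fast++
(s=1,f=6) a[fast]=0 → fast++
(s=1,f=7) a[fast]=0 → fast++
(s=1,f=8) a[fast]=0 → fast++
(s=1,f=9) a[fast]=2≠0 swap→a[1]=2 → slow++,fast++
(s=2,f=10) a[fast]=8≠0 swap→a[2]=8 → slow++,fast++
(s=3,f=11) a[fast]=0 → fast++
(s=3,f=12) a[fast]=0 → fast++
(s=3,f=13) a[fast]=0 → fast++
(s=3,f=14) a[fast]=6≠0 swap→a[3]=6 → slow++,fast++
(s=4,f=15) a[fast]=6≠0 swap→a[4]=6 → slow++,fast++
(s=5,f=16) a[fast]=0 → fast++
(s=5,f=17) a[fast]=0 → fast++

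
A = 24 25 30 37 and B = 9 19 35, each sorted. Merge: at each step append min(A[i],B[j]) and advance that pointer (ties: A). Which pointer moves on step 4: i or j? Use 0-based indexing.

i

[i=0,j=0] A[i]=24>B[j]=9 take 9 → j++
[i=0,j=1] A[i]=24>B[j]=19 take 19 → j++
[i=0,j=2] A[i]=24<=B[j]=35 take 24 → i++
[i=1,j=2] A[i]=25<=B[j]=35 take 25 → i++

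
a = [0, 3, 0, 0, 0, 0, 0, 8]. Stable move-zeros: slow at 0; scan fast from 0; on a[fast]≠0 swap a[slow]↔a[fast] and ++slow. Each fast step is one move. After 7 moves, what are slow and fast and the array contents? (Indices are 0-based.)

slow=1, fast=7, a=[3, 0, 0, 0, 0, 0, 0, 8]

(s=0,f=0) a[fast]=0 → fast++
(s=0,f=1) a[fast]=3≠0 swap→a[0]=3 → slow++,fast++
(s=1,f=2) a[fast]=0 → fast++
(s=1,f=3) a[fast]=0 → fast++
(s=1,f=4) a[fast]=0 → fast++
(s=1,f=5) a[fast]=0 → fast++
(s=1,f=6) a[fast]=0 → fast++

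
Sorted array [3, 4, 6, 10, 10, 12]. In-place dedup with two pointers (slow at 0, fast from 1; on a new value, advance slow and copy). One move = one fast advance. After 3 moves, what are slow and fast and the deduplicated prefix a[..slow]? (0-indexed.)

(s=0,f=1) a[fast]=4≠a[slow]=3 write a[1]=4 → slow++,fast++
(s=1,f=2) a[fast]=6≠a[slow]=4 write a[2]=6 → slow++,fast++
(s=2,f=3) a[fast]=10≠a[slow]=6 write a[3]=10 → slow++,fast++

slow=3, fast=4, prefix=[3, 4, 6, 10]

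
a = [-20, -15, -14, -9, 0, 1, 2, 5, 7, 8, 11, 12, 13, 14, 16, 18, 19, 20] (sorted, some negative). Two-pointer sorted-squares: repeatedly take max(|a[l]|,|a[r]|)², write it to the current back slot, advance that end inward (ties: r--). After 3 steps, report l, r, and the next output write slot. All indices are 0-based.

l=1, r=15, next write slot=14

l=0 r=17: |-20|<=|20| out[17]=400, r--
l=0 r=16: |-20|>|19| out[16]=400, l++
l=1 r=16: |-15|<=|19| out[15]=361, r--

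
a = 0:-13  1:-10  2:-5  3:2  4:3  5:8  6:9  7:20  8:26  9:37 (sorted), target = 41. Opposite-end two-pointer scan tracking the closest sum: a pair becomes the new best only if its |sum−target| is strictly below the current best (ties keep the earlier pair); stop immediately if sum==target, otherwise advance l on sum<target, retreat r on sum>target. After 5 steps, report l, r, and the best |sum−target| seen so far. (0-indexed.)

l=5, r=9, best |Δ|=1

l=0 r=9: -13+37=24 d=17 *, l++
l=1 r=9: -10+37=27 d=14 *, l++
l=2 r=9: -5+37=32 d=9 *, l++
l=3 r=9: 2+37=39 d=2 *, l++
l=4 r=9: 3+37=40 d=1 *, l++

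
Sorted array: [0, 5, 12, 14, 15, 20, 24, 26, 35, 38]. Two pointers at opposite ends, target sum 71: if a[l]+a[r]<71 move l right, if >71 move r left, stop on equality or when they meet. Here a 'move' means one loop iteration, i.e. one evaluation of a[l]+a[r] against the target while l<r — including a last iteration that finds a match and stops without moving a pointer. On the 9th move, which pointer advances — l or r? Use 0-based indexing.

[0,9] 0+38=38 <71 → l++
[1,9] 5+38=43 <71 → l++
[2,9] 12+38=50 <71 → l++
[3,9] 14+38=52 <71 → l++
[4,9] 15+38=53 <71 → l++
[5,9] 20+38=58 <71 → l++
[6,9] 24+38=62 <71 → l++
[7,9] 26+38=64 <71 → l++
[8,9] 35+38=73 >71 → r--

r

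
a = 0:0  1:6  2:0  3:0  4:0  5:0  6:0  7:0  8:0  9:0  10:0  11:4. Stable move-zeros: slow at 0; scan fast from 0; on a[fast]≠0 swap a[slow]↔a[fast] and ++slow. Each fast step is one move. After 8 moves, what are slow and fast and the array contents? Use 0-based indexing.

(s=0,f=0) a[fast]=0 → fast++
(s=0,f=1) a[fast]=6≠0 swap→a[0]=6 → slow++,fast++
(s=1,f=2) a[fast]=0 → fast++
(s=1,f=3) a[fast]=0 → fast++
(s=1,f=4) a[fast]=0 → fast++
(s=1,f=5) a[fast]=0 → fast++
(s=1,f=6) a[fast]=0 → fast++
(s=1,f=7) a[fast]=0 → fast++

slow=1, fast=8, a=[6, 0, 0, 0, 0, 0, 0, 0, 0, 0, 0, 4]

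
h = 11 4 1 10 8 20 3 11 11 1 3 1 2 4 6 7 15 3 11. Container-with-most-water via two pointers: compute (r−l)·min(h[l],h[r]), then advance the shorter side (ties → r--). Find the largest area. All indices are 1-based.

[1,19] min(11,11)*18=198 best=198 * → r--
[1,18] min(11,3)*17=51 best=198 → r--
[1,17] min(11,15)*16=176 best=198 → l++
[2,17] min(4,15)*15=60 best=198 → l++
[3,17] min(1,15)*14=14 best=198 → l++
[4,17] min(10,15)*13=130 best=198 → l++
[5,17] min(8,15)*12=96 best=198 → l++
[6,17] min(20,15)*11=165 best=198 → r--
[6,16] min(20,7)*10=70 best=198 → r--
[6,15] min(20,6)*9=54 best=198 → r--
[6,14] min(20,4)*8=32 best=198 → r--
[6,13] min(20,2)*7=14 best=198 → r--
[6,12] min(20,1)*6=6 best=198 → r--
[6,11] min(20,3)*5=15 best=198 → r--
[6,10] min(20,1)*4=4 best=198 → r--
[6,9] min(20,11)*3=33 best=198 → r--
[6,8] min(20,11)*2=22 best=198 → r--
[6,7] min(20,3)*1=3 best=198 → r--

max area = 198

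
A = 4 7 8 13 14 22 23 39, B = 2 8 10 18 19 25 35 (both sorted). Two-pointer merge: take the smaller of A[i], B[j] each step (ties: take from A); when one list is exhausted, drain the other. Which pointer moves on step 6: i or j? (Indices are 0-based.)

j

[i=0,j=0] A[i]=4>B[j]=2 take 2 → j++
[i=0,j=1] A[i]=4<=B[j]=8 take 4 → i++
[i=1,j=1] A[i]=7<=B[j]=8 take 7 → i++
[i=2,j=1] A[i]=8<=B[j]=8 take 8 → i++
[i=3,j=1] A[i]=13>B[j]=8 take 8 → j++
[i=3,j=2] A[i]=13>B[j]=10 take 10 → j++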